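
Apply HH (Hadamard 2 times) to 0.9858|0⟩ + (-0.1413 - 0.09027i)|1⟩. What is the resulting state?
0.9858|0⟩ + (-0.1413 - 0.09027i)|1⟩

H² = I, so an even number of Hadamards cancels: H^2 = I and the state is unchanged.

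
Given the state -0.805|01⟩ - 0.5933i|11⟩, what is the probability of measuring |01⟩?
0.648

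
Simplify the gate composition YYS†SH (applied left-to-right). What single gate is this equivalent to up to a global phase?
H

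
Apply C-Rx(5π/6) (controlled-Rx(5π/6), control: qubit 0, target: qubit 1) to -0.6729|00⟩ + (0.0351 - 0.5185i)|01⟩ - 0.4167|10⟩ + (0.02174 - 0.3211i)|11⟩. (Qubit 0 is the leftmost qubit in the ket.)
-0.6729|00⟩ + (0.0351 - 0.5185i)|01⟩ + (-0.418 - 0.021i)|10⟩ + (0.005627 + 0.3194i)|11⟩

C-Rx(5π/6) leaves the control-|0⟩ kets |00⟩, |01⟩ unchanged and applies Rx(5π/6) to qubit 1 on the control-|1⟩ pair (|10⟩, |11⟩).
Rx(5π/6) = [[cos(θ/2), −i·sin(θ/2)], [−i·sin(θ/2), cos(θ/2)]]; θ = 5π/6, cos(θ/2) ≈ 0.258819, sin(θ/2) ≈ 0.965926.
With a = amp(|10⟩) = -0.4167 and b = amp(|11⟩) = (0.02174 - 0.3211i):
new amp(|10⟩) = (0.258819)·a + (-0.965926i)·b = (-0.418 - 0.021i)
new amp(|11⟩) = (-0.965926i)·a + (0.258819)·b = (0.005627 + 0.3194i)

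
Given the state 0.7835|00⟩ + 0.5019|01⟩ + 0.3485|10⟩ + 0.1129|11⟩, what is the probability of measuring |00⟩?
0.6139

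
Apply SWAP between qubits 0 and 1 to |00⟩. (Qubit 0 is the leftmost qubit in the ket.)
|00⟩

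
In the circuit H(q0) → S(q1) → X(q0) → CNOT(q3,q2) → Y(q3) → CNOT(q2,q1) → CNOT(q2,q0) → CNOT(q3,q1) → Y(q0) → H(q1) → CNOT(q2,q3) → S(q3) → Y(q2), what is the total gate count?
13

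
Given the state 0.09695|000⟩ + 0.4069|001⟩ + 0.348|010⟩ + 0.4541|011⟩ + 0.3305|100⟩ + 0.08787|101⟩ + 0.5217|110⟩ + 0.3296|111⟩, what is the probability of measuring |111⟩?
0.1086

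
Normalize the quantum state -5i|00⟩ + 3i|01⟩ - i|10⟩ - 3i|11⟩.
-0.7538i|00⟩ + 0.4523i|01⟩ - 0.1508i|10⟩ - 0.4523i|11⟩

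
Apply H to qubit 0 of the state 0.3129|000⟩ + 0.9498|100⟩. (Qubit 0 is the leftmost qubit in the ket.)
0.8929|000⟩ - 0.4504|100⟩

H on qubit 0 mixes each pair of kets that differ only in qubit 0: amplitudes (a, b) of (|…0…⟩, |…1…⟩) become ((a + b)/√2, (a − b)/√2). Kets absent from the input have amplitude 0.
(|000⟩, |100⟩): (a, b) = (0.3129, 0.9498) → (0.8929, -0.4504)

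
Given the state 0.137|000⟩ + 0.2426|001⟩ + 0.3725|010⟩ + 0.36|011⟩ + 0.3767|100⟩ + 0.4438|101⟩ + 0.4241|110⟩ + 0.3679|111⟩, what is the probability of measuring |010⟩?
0.1388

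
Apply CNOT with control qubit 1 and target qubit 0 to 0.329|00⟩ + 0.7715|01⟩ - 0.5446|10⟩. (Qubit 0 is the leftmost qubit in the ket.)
0.329|00⟩ - 0.5446|10⟩ + 0.7715|11⟩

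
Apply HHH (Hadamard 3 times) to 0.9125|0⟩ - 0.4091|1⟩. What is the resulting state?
0.356|0⟩ + 0.9345|1⟩

H² = I, so H^3 = H: a single Hadamard. With (a, b) = (0.9125, -0.4091), H gives ((a + b)/√2, (a − b)/√2) = (0.356, 0.9345).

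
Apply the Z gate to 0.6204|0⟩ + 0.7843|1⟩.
0.6204|0⟩ - 0.7843|1⟩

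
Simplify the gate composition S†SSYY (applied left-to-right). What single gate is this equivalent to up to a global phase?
S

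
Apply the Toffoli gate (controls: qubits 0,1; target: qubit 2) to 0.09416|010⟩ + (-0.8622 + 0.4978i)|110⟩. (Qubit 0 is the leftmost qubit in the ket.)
0.09416|010⟩ + (-0.8622 + 0.4978i)|111⟩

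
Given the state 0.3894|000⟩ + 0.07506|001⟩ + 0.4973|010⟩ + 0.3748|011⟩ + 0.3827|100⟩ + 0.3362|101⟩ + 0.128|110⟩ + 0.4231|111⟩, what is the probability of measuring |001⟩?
0.005634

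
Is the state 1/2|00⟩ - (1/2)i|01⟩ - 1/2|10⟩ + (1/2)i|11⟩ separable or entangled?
Separable

Writing the state as a|00⟩ + b|01⟩ + c|10⟩ + d|11⟩, it is a product state iff ad − bc = 0.
Here (a, b, c, d) = (1/2, -(1/2)i, -1/2, (1/2)i): ad − bc = (1/2)((1/2)i) − (-(1/2)i)(-1/2) = 0, so the state is separable.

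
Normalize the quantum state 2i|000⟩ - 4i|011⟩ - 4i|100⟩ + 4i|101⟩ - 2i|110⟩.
0.2673i|000⟩ - 0.5345i|011⟩ - 0.5345i|100⟩ + 0.5345i|101⟩ - 0.2673i|110⟩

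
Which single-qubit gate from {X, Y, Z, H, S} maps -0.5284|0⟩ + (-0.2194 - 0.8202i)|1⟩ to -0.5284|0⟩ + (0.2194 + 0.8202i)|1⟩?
Z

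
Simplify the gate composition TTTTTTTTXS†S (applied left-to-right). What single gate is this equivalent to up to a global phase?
X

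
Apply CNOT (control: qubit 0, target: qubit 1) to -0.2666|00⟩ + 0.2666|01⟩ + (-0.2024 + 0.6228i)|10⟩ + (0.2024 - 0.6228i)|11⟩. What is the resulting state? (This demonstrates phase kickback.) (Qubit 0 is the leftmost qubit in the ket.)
-0.2666|00⟩ + 0.2666|01⟩ + (0.2024 - 0.6228i)|10⟩ + (-0.2024 + 0.6228i)|11⟩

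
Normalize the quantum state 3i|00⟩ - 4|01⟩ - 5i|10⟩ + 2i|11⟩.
(1/√6)i|00⟩ - 0.5443|01⟩ - 0.6804i|10⟩ + 0.2722i|11⟩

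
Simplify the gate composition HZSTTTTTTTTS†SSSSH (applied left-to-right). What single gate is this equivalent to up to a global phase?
X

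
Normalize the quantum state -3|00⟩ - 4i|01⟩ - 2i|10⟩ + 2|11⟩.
-0.5222|00⟩ - 0.6963i|01⟩ - 0.3482i|10⟩ + 0.3482|11⟩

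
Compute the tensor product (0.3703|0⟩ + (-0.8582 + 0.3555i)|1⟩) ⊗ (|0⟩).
0.3703|00⟩ + (-0.8582 + 0.3555i)|10⟩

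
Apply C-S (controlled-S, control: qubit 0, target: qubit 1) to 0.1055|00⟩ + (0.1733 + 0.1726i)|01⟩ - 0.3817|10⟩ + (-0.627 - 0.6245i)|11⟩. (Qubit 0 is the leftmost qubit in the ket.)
0.1055|00⟩ + (0.1733 + 0.1726i)|01⟩ - 0.3817|10⟩ + (0.6245 - 0.627i)|11⟩

C-S leaves the control-|0⟩ kets |00⟩, |01⟩ unchanged and applies S to qubit 1 on the control-|1⟩ pair (|10⟩, |11⟩).
S = [[1, 0], [0, i]].
With a = amp(|10⟩) = -0.3817 and b = amp(|11⟩) = (-0.627 - 0.6245i):
new amp(|10⟩) = (1)·a = -0.3817
new amp(|11⟩) = (i)·b = (0.6245 - 0.627i)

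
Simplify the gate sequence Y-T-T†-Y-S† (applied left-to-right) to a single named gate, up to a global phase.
S†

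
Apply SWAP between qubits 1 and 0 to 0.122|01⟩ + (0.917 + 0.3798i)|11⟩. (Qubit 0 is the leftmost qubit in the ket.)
0.122|10⟩ + (0.917 + 0.3798i)|11⟩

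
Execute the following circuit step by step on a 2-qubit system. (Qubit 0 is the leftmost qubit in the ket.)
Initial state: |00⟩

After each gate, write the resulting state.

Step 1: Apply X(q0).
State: |10⟩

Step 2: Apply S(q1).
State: |10⟩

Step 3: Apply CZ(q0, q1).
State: |10⟩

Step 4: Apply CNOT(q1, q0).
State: |10⟩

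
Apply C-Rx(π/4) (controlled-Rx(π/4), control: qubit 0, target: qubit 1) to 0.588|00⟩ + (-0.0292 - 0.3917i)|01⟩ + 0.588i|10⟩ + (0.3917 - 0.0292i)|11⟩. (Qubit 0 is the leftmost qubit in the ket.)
0.588|00⟩ + (-0.0292 - 0.3917i)|01⟩ + (-0.01117 + 0.3933i)|10⟩ + (0.5869 - 0.02698i)|11⟩

C-Rx(π/4) leaves the control-|0⟩ kets |00⟩, |01⟩ unchanged and applies Rx(π/4) to qubit 1 on the control-|1⟩ pair (|10⟩, |11⟩).
Rx(π/4) = [[cos(θ/2), −i·sin(θ/2)], [−i·sin(θ/2), cos(θ/2)]]; θ = π/4, cos(θ/2) ≈ 0.92388, sin(θ/2) ≈ 0.382683.
With a = amp(|10⟩) = 0.588i and b = amp(|11⟩) = (0.3917 - 0.0292i):
new amp(|10⟩) = (0.92388)·a + (-0.382683i)·b = (-0.01117 + 0.3933i)
new amp(|11⟩) = (-0.382683i)·a + (0.92388)·b = (0.5869 - 0.02698i)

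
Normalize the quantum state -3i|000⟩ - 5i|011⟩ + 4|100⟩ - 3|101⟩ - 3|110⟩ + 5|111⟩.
-0.3111i|000⟩ - 0.5185i|011⟩ + 0.4148|100⟩ - 0.3111|101⟩ - 0.3111|110⟩ + 0.5185|111⟩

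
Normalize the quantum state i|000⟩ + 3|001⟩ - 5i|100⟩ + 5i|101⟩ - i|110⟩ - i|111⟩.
0.127i|000⟩ + 0.381|001⟩ - 0.635i|100⟩ + 0.635i|101⟩ - 0.127i|110⟩ - 0.127i|111⟩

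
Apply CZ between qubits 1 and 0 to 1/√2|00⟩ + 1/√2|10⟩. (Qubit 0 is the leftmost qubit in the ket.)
1/√2|00⟩ + 1/√2|10⟩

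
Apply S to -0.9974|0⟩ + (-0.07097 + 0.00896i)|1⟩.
-0.9974|0⟩ + (-0.00896 - 0.07097i)|1⟩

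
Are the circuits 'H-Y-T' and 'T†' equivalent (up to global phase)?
No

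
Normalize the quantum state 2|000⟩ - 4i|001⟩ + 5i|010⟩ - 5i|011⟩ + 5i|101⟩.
0.2052|000⟩ - 0.4104i|001⟩ + 0.513i|010⟩ - 0.513i|011⟩ + 0.513i|101⟩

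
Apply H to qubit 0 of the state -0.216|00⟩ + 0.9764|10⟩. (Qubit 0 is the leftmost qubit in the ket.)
0.5377|00⟩ - 0.8432|10⟩

H on qubit 0 mixes each pair of kets that differ only in qubit 0: amplitudes (a, b) of (|…0…⟩, |…1…⟩) become ((a + b)/√2, (a − b)/√2). Kets absent from the input have amplitude 0.
(|00⟩, |10⟩): (a, b) = (-0.216, 0.9764) → (0.5377, -0.8432)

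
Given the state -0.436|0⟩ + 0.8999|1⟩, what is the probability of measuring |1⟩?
0.8098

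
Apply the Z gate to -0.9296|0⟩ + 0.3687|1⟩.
-0.9296|0⟩ - 0.3687|1⟩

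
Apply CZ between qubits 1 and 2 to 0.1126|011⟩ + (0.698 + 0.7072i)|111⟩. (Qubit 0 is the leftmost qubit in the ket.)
-0.1126|011⟩ + (-0.698 - 0.7072i)|111⟩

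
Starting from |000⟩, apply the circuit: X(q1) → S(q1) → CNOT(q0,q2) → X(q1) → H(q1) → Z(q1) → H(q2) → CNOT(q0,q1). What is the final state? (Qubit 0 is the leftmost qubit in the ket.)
(1/2)i|000⟩ + (1/2)i|001⟩ - (1/2)i|010⟩ - (1/2)i|011⟩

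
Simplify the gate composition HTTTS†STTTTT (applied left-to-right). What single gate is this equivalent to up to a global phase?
H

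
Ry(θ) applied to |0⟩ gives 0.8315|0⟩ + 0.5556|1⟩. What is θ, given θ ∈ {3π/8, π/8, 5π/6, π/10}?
3π/8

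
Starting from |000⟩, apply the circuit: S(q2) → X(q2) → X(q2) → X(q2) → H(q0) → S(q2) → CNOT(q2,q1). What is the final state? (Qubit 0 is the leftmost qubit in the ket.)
(1/√2)i|011⟩ + (1/√2)i|111⟩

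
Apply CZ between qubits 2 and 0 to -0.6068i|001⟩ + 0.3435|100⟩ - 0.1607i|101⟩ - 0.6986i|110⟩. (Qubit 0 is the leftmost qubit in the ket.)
-0.6068i|001⟩ + 0.3435|100⟩ + 0.1607i|101⟩ - 0.6986i|110⟩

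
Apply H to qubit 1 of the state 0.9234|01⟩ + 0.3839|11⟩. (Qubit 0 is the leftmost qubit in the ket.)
0.6529|00⟩ - 0.6529|01⟩ + 0.2715|10⟩ - 0.2715|11⟩

H on qubit 1 mixes each pair of kets that differ only in qubit 1: amplitudes (a, b) of (|…0…⟩, |…1…⟩) become ((a + b)/√2, (a − b)/√2). Kets absent from the input have amplitude 0.
(|00⟩, |01⟩): (a, b) = (0, 0.9234) → (0.6529, -0.6529)
(|10⟩, |11⟩): (a, b) = (0, 0.3839) → (0.2715, -0.2715)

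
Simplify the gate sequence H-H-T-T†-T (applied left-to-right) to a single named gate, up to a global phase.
T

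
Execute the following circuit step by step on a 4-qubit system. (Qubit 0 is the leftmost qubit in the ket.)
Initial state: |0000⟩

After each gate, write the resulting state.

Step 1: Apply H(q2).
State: 1/√2|0000⟩ + 1/√2|0010⟩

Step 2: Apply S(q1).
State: 1/√2|0000⟩ + 1/√2|0010⟩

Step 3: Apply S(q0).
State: 1/√2|0000⟩ + 1/√2|0010⟩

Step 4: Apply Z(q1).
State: 1/√2|0000⟩ + 1/√2|0010⟩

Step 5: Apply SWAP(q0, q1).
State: 1/√2|0000⟩ + 1/√2|0010⟩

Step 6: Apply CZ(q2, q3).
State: 1/√2|0000⟩ + 1/√2|0010⟩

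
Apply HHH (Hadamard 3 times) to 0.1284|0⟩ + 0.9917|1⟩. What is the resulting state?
0.792|0⟩ - 0.6104|1⟩

H² = I, so H^3 = H: a single Hadamard. With (a, b) = (0.1284, 0.9917), H gives ((a + b)/√2, (a − b)/√2) = (0.792, -0.6104).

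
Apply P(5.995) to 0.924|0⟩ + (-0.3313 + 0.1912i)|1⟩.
0.924|0⟩ + (-0.2633 + 0.2775i)|1⟩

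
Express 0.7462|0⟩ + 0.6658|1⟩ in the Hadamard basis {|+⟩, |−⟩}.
0.9984|+⟩ + 0.05685|−⟩

With |ψ⟩ = α|0⟩ + β|1⟩, the Hadamard-basis coefficients are ⟨+|ψ⟩ = (α + β)/√2 and ⟨−|ψ⟩ = (α − β)/√2.
Here α = 0.7462, β = 0.6658: (α + β)/√2 = 0.9984, (α − β)/√2 = 0.05685.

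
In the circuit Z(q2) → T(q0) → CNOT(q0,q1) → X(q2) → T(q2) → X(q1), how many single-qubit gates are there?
5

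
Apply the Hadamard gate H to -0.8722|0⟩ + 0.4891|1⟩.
-0.2709|0⟩ - 0.9626|1⟩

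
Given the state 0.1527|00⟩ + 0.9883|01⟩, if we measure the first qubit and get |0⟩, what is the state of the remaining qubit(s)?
0.1527|0⟩ + 0.9883|1⟩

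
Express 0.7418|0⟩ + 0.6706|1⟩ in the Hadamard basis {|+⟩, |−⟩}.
0.9987|+⟩ + 0.05035|−⟩

With |ψ⟩ = α|0⟩ + β|1⟩, the Hadamard-basis coefficients are ⟨+|ψ⟩ = (α + β)/√2 and ⟨−|ψ⟩ = (α − β)/√2.
Here α = 0.7418, β = 0.6706: (α + β)/√2 = 0.9987, (α − β)/√2 = 0.05035.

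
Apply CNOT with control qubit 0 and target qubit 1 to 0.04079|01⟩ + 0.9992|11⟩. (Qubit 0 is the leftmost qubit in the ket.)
0.04079|01⟩ + 0.9992|10⟩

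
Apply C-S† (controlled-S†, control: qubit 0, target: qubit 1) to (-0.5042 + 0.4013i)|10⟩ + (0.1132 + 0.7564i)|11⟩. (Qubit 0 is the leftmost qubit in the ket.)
(-0.5042 + 0.4013i)|10⟩ + (0.7564 - 0.1132i)|11⟩

C-S† leaves the control-|0⟩ kets |00⟩, |01⟩ unchanged and applies S† to qubit 1 on the control-|1⟩ pair (|10⟩, |11⟩).
S† = [[1, 0], [0, -i]].
With a = amp(|10⟩) = (-0.5042 + 0.4013i) and b = amp(|11⟩) = (0.1132 + 0.7564i):
new amp(|10⟩) = (1)·a = (-0.5042 + 0.4013i)
new amp(|11⟩) = (-i)·b = (0.7564 - 0.1132i)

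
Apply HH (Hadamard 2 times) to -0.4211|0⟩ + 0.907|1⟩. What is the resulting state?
-0.4211|0⟩ + 0.907|1⟩

H² = I, so an even number of Hadamards cancels: H^2 = I and the state is unchanged.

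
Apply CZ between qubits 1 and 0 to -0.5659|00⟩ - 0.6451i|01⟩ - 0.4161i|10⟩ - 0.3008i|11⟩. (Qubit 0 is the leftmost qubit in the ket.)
-0.5659|00⟩ - 0.6451i|01⟩ - 0.4161i|10⟩ + 0.3008i|11⟩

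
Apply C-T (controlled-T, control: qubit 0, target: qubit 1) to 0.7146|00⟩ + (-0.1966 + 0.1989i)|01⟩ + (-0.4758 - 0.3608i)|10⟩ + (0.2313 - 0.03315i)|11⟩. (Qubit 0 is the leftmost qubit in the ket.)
0.7146|00⟩ + (-0.1966 + 0.1989i)|01⟩ + (-0.4758 - 0.3608i)|10⟩ + (0.187 + 0.1401i)|11⟩

C-T leaves the control-|0⟩ kets |00⟩, |01⟩ unchanged and applies T to qubit 1 on the control-|1⟩ pair (|10⟩, |11⟩).
T = [[1, 0], [0, (1/√2 + (1/√2)i)]].
With a = amp(|10⟩) = (-0.4758 - 0.3608i) and b = amp(|11⟩) = (0.2313 - 0.03315i):
new amp(|10⟩) = (1)·a = (-0.4758 - 0.3608i)
new amp(|11⟩) = (1/√2 + (1/√2)i)·b = (0.187 + 0.1401i)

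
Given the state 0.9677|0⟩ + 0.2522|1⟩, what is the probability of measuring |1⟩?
0.0636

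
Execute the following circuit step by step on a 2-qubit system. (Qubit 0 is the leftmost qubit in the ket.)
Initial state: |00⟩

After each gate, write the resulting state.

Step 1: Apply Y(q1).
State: i|01⟩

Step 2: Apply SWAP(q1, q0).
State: i|10⟩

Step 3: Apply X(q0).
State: i|00⟩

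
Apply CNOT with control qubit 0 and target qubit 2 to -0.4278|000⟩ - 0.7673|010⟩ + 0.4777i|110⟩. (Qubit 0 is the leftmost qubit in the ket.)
-0.4278|000⟩ - 0.7673|010⟩ + 0.4777i|111⟩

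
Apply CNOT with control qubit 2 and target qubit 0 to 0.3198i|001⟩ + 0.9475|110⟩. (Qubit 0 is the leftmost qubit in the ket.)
0.3198i|101⟩ + 0.9475|110⟩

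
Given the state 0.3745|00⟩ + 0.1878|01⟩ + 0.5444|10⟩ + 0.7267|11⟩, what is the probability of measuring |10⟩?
0.2964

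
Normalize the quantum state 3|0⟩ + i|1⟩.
0.9487|0⟩ + 0.3162i|1⟩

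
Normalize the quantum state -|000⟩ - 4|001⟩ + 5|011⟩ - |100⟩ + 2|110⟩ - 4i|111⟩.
-0.126|000⟩ - 0.504|001⟩ + 0.6299|011⟩ - 0.126|100⟩ + 0.252|110⟩ - 0.504i|111⟩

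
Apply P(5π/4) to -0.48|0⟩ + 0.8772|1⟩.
-0.48|0⟩ + (-0.6203 - 0.6203i)|1⟩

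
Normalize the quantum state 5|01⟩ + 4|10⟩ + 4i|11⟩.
0.6623|01⟩ + 0.5298|10⟩ + 0.5298i|11⟩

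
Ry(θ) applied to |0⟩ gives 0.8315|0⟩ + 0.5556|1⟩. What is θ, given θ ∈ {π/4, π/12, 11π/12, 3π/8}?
3π/8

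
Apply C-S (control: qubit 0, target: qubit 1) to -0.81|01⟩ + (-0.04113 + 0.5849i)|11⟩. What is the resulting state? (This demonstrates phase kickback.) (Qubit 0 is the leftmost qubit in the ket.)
-0.81|01⟩ + (-0.5849 - 0.04113i)|11⟩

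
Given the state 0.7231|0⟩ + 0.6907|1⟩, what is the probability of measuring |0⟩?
0.5229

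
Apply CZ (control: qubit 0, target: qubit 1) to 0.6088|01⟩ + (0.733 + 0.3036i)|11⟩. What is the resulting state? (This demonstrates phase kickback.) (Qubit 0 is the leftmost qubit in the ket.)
0.6088|01⟩ + (-0.733 - 0.3036i)|11⟩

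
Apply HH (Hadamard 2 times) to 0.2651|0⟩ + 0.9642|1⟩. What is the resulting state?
0.2651|0⟩ + 0.9642|1⟩

H² = I, so an even number of Hadamards cancels: H^2 = I and the state is unchanged.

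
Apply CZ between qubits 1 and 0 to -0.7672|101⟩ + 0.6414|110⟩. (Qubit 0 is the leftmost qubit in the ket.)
-0.7672|101⟩ - 0.6414|110⟩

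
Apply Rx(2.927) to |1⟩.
-0.9942i|0⟩ + 0.1071|1⟩

Rx(2.927) = [[cos(θ/2), −i·sin(θ/2)], [−i·sin(θ/2), cos(θ/2)]]; θ = 2.927, cos(θ/2) ≈ 0.107091, sin(θ/2) ≈ 0.994249.
With a = amp(|0⟩) = 0 and b = amp(|1⟩) = 1:
new amp(|0⟩) = (0.107091)·a + (-0.994249i)·b = -0.9942i
new amp(|1⟩) = (-0.994249i)·a + (0.107091)·b = 0.1071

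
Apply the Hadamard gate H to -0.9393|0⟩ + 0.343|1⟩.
-0.4216|0⟩ - 0.9067|1⟩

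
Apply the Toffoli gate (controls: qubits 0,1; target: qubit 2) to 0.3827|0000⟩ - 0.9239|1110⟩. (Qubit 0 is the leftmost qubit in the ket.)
0.3827|0000⟩ - 0.9239|1100⟩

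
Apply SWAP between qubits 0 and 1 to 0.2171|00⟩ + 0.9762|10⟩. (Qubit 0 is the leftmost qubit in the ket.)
0.2171|00⟩ + 0.9762|01⟩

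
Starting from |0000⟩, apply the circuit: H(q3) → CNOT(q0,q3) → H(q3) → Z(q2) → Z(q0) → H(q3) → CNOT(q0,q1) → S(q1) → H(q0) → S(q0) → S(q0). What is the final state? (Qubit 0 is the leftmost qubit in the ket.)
1/2|0000⟩ + 1/2|0001⟩ - 1/2|1000⟩ - 1/2|1001⟩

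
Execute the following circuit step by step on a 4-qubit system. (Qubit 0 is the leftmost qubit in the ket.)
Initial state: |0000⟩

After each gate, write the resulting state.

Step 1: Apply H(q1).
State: 1/√2|0000⟩ + 1/√2|0100⟩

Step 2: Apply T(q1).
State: 1/√2|0000⟩ + (1/2 + (1/2)i)|0100⟩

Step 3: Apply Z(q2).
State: 1/√2|0000⟩ + (1/2 + (1/2)i)|0100⟩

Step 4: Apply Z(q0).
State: 1/√2|0000⟩ + (1/2 + (1/2)i)|0100⟩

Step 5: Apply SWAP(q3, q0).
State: 1/√2|0000⟩ + (1/2 + (1/2)i)|0100⟩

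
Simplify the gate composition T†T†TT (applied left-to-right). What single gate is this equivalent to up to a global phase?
I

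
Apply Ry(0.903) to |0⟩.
0.8998|0⟩ + 0.4363|1⟩

Ry(0.903) = [[cos(θ/2), −sin(θ/2)], [sin(θ/2), cos(θ/2)]]; θ = 0.903, cos(θ/2) ≈ 0.899794, sin(θ/2) ≈ 0.436316.
With a = amp(|0⟩) = 1 and b = amp(|1⟩) = 0:
new amp(|0⟩) = (0.899794)·a + (-0.436316)·b = 0.8998
new amp(|1⟩) = (0.436316)·a + (0.899794)·b = 0.4363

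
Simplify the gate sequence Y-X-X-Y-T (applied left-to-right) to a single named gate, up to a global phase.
T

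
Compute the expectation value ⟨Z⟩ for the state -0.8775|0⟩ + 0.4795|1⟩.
0.5401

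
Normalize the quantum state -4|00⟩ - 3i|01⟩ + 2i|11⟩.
-0.7428|00⟩ - 0.5571i|01⟩ + 0.3714i|11⟩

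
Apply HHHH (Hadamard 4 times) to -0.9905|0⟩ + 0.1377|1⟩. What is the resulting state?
-0.9905|0⟩ + 0.1377|1⟩

H² = I, so an even number of Hadamards cancels: H^4 = I and the state is unchanged.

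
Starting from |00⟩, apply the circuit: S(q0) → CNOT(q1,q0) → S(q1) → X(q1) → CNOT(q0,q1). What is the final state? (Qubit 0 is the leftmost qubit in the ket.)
|01⟩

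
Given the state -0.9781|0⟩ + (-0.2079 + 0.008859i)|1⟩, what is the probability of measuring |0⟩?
0.9567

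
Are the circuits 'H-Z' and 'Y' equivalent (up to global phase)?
No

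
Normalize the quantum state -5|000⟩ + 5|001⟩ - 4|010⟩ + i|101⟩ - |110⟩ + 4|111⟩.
-0.5455|000⟩ + 0.5455|001⟩ - 0.4364|010⟩ + 0.1091i|101⟩ - 0.1091|110⟩ + 0.4364|111⟩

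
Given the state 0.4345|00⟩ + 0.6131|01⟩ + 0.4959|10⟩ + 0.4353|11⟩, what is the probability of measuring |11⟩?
0.1895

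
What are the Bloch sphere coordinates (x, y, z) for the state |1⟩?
(0, 0, -1)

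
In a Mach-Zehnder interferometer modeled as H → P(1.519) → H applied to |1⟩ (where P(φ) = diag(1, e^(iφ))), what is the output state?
(0.4741 - 0.4993i)|0⟩ + (0.5259 + 0.4993i)|1⟩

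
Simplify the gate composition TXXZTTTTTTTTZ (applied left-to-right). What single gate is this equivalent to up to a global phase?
T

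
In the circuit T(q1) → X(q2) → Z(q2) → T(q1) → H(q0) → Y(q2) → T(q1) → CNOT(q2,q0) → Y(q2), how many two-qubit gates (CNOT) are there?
1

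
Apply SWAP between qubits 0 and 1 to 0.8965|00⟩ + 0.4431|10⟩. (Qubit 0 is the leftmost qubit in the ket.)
0.8965|00⟩ + 0.4431|01⟩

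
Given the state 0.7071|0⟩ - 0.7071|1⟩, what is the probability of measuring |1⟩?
0.5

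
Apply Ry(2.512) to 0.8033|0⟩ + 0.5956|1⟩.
-0.3176|0⟩ + 0.9482|1⟩

Ry(2.512) = [[cos(θ/2), −sin(θ/2)], [sin(θ/2), cos(θ/2)]]; θ = 2.512, cos(θ/2) ≈ 0.309623, sin(θ/2) ≈ 0.950859.
With a = amp(|0⟩) = 0.8033 and b = amp(|1⟩) = 0.5956:
new amp(|0⟩) = (0.309623)·a + (-0.950859)·b = -0.3176
new amp(|1⟩) = (0.950859)·a + (0.309623)·b = 0.9482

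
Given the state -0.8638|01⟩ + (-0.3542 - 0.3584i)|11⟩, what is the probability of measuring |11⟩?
0.2539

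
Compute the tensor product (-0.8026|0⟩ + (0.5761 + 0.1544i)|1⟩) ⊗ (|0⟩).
-0.8026|00⟩ + (0.5761 + 0.1544i)|10⟩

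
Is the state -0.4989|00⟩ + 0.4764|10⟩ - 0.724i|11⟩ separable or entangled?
Entangled

Writing the state as a|00⟩ + b|01⟩ + c|10⟩ + d|11⟩, it is a product state iff ad − bc = 0.
Here (a, b, c, d) = (-0.4989, 0, 0.4764, -0.724i): ad − bc = (-0.4989)(-0.724i) − (0)(0.4764) = 0.3612i ≠ 0, so the state is entangled.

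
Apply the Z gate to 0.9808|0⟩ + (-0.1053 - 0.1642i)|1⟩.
0.9808|0⟩ + (0.1053 + 0.1642i)|1⟩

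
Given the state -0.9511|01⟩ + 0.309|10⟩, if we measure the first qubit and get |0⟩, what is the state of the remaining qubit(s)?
-|1⟩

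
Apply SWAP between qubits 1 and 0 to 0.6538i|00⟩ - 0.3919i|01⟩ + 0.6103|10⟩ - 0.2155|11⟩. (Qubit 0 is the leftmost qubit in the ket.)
0.6538i|00⟩ + 0.6103|01⟩ - 0.3919i|10⟩ - 0.2155|11⟩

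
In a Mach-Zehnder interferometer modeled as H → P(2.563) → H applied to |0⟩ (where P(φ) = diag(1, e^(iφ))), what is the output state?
(0.08138 + 0.2734i)|0⟩ + (0.9186 - 0.2734i)|1⟩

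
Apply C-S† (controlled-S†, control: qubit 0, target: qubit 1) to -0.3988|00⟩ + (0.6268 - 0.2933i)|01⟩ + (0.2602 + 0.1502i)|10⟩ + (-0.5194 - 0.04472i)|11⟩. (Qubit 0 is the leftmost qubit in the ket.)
-0.3988|00⟩ + (0.6268 - 0.2933i)|01⟩ + (0.2602 + 0.1502i)|10⟩ + (-0.04472 + 0.5194i)|11⟩

C-S† leaves the control-|0⟩ kets |00⟩, |01⟩ unchanged and applies S† to qubit 1 on the control-|1⟩ pair (|10⟩, |11⟩).
S† = [[1, 0], [0, -i]].
With a = amp(|10⟩) = (0.2602 + 0.1502i) and b = amp(|11⟩) = (-0.5194 - 0.04472i):
new amp(|10⟩) = (1)·a = (0.2602 + 0.1502i)
new amp(|11⟩) = (-i)·b = (-0.04472 + 0.5194i)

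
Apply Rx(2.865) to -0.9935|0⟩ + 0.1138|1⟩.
(-0.137 - 0.1127i)|0⟩ + (0.01569 + 0.984i)|1⟩

Rx(2.865) = [[cos(θ/2), −i·sin(θ/2)], [−i·sin(θ/2), cos(θ/2)]]; θ = 2.865, cos(θ/2) ≈ 0.137856, sin(θ/2) ≈ 0.990452.
With a = amp(|0⟩) = -0.9935 and b = amp(|1⟩) = 0.1138:
new amp(|0⟩) = (0.137856)·a + (-0.990452i)·b = (-0.137 - 0.1127i)
new amp(|1⟩) = (-0.990452i)·a + (0.137856)·b = (0.01569 + 0.984i)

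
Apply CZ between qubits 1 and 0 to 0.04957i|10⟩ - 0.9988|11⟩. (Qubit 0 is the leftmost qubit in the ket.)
0.04957i|10⟩ + 0.9988|11⟩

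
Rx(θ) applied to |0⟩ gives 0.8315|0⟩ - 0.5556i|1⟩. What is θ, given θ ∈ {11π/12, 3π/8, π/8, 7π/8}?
3π/8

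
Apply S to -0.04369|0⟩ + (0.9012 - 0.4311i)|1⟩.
-0.04369|0⟩ + (0.4311 + 0.9012i)|1⟩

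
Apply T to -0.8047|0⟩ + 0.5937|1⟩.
-0.8047|0⟩ + (0.4198 + 0.4198i)|1⟩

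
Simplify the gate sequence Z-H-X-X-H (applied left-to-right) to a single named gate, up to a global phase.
Z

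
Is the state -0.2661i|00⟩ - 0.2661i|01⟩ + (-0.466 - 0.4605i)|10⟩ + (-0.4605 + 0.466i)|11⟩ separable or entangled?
Entangled

Writing the state as a|00⟩ + b|01⟩ + c|10⟩ + d|11⟩, it is a product state iff ad − bc = 0.
Here (a, b, c, d) = (-0.2661i, -0.2661i, (-0.466 - 0.4605i), (-0.4605 + 0.466i)): ad − bc = (-0.2661i)(-0.4605 + 0.466i) − (-0.2661i)(-0.466 - 0.4605i) = (0.2465 - 0.001464i) ≠ 0, so the state is entangled.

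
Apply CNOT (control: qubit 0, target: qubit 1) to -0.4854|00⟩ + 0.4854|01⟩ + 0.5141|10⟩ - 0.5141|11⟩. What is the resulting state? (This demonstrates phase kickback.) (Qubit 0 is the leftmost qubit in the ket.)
-0.4854|00⟩ + 0.4854|01⟩ - 0.5141|10⟩ + 0.5141|11⟩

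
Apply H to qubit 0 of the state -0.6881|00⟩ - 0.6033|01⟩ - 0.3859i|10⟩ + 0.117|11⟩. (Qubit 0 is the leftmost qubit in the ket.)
(-0.4866 - 0.2729i)|00⟩ - 0.3439|01⟩ + (-0.4866 + 0.2729i)|10⟩ - 0.5093|11⟩

H on qubit 0 mixes each pair of kets that differ only in qubit 0: amplitudes (a, b) of (|…0…⟩, |…1…⟩) become ((a + b)/√2, (a − b)/√2). Kets absent from the input have amplitude 0.
(|00⟩, |10⟩): (a, b) = (-0.6881, -0.3859i) → ((-0.4866 - 0.2729i), (-0.4866 + 0.2729i))
(|01⟩, |11⟩): (a, b) = (-0.6033, 0.117) → (-0.3439, -0.5093)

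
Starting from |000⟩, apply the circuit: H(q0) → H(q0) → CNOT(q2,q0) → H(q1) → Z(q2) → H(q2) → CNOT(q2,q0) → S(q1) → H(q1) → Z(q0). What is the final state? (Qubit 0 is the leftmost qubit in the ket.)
(1/√8 + (1/√8)i)|000⟩ + (1/√8 - (1/√8)i)|010⟩ + (-1/√8 - (1/√8)i)|101⟩ + (-1/√8 + (1/√8)i)|111⟩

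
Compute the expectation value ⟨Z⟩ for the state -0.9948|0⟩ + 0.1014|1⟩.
0.9793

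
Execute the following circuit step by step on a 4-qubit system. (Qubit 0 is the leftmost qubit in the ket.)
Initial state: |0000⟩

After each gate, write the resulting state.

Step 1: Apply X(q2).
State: |0010⟩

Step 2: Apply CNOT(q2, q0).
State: |1010⟩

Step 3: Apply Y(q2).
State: -i|1000⟩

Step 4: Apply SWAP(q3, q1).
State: -i|1000⟩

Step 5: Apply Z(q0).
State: i|1000⟩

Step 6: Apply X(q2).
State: i|1010⟩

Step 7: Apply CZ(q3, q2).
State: i|1010⟩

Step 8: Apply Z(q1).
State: i|1010⟩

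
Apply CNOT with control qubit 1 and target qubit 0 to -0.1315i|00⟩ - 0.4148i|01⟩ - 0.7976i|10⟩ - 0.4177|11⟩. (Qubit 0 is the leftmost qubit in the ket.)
-0.1315i|00⟩ - 0.4177|01⟩ - 0.7976i|10⟩ - 0.4148i|11⟩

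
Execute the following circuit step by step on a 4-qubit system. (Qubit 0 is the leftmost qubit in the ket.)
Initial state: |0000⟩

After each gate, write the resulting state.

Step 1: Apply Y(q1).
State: i|0100⟩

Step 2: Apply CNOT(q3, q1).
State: i|0100⟩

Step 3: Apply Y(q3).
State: -|0101⟩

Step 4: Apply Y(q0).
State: -i|1101⟩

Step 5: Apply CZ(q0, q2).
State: -i|1101⟩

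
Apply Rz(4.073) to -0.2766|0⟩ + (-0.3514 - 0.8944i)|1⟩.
(0.1242 + 0.2471i)|0⟩ + (0.9569 + 0.08765i)|1⟩

Rz(4.073) = [[e^(−iθ/2), 0], [0, e^(iθ/2)]] with e^(±iθ/2) = cos(θ/2) ± i·sin(θ/2); θ = 4.073, cos(θ/2) ≈ -0.449052, sin(θ/2) ≈ 0.893506.
With a = amp(|0⟩) = -0.2766 and b = amp(|1⟩) = (-0.3514 - 0.8944i):
new amp(|0⟩) = (-0.449052 - 0.893506i)·a = (0.1242 + 0.2471i)
new amp(|1⟩) = (-0.449052 + 0.893506i)·b = (0.9569 + 0.08765i)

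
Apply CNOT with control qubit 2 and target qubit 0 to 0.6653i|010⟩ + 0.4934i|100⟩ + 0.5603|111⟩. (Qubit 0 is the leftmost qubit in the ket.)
0.6653i|010⟩ + 0.5603|011⟩ + 0.4934i|100⟩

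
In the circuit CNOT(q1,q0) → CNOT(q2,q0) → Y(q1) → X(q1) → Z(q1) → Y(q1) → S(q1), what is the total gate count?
7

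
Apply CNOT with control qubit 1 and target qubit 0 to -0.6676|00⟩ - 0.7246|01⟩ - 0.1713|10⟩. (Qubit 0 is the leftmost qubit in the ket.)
-0.6676|00⟩ - 0.1713|10⟩ - 0.7246|11⟩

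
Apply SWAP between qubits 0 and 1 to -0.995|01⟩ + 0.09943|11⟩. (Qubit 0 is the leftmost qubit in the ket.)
-0.995|10⟩ + 0.09943|11⟩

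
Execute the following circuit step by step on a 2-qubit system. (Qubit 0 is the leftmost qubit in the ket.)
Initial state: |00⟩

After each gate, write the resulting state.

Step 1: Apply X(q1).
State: |01⟩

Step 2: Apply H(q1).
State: 1/√2|00⟩ - 1/√2|01⟩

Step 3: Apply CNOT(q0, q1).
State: 1/√2|00⟩ - 1/√2|01⟩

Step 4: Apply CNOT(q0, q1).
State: 1/√2|00⟩ - 1/√2|01⟩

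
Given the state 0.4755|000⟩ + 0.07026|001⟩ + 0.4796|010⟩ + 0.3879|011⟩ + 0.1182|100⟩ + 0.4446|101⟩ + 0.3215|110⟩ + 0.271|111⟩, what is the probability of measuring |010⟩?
0.23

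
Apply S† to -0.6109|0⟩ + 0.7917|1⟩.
-0.6109|0⟩ - 0.7917i|1⟩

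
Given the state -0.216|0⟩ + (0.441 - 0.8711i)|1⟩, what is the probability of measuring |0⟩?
0.04666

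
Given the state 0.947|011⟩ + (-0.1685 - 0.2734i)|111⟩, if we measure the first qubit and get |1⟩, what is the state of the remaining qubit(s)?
(-0.5247 - 0.8513i)|11⟩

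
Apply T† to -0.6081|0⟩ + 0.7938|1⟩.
-0.6081|0⟩ + (0.5613 - 0.5613i)|1⟩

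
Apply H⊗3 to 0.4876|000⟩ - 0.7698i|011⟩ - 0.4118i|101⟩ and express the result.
(0.1724 - 0.4178i)|000⟩ + (0.1724 + 0.4178i)|001⟩ + (0.1724 + 0.1266i)|010⟩ + (0.1724 - 0.1266i)|011⟩ + (0.1724 - 0.1266i)|100⟩ + (0.1724 + 0.1266i)|101⟩ + (0.1724 + 0.4178i)|110⟩ + (0.1724 - 0.4178i)|111⟩

H⊗3 gives amp(|y⟩) = (1/2√2) Σ_x (−1)^(x·y) amp(|x⟩), where x·y is the number of positions in which both x and y have a 1.
|000⟩: (0.4876 - 0.7698i - 0.4118i)/(2√2) = (0.1724 - 0.4178i)
|001⟩: (0.4876 + 0.7698i + 0.4118i)/(2√2) = (0.1724 + 0.4178i)
|010⟩: (0.4876 + 0.7698i - 0.4118i)/(2√2) = (0.1724 + 0.1266i)
|011⟩: (0.4876 - 0.7698i + 0.4118i)/(2√2) = (0.1724 - 0.1266i)
|100⟩: (0.4876 - 0.7698i + 0.4118i)/(2√2) = (0.1724 - 0.1266i)
|101⟩: (0.4876 + 0.7698i - 0.4118i)/(2√2) = (0.1724 + 0.1266i)
|110⟩: (0.4876 + 0.7698i + 0.4118i)/(2√2) = (0.1724 + 0.4178i)
|111⟩: (0.4876 - 0.7698i - 0.4118i)/(2√2) = (0.1724 - 0.4178i)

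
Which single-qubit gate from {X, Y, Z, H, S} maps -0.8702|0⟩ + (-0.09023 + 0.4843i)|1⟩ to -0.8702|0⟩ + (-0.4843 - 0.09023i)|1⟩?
S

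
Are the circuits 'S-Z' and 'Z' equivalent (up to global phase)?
No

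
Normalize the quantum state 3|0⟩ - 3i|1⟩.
1/√2|0⟩ - (1/√2)i|1⟩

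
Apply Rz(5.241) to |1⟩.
(-0.8673 + 0.4978i)|1⟩

Rz(5.241) = [[e^(−iθ/2), 0], [0, e^(iθ/2)]] with e^(±iθ/2) = cos(θ/2) ± i·sin(θ/2); θ = 5.241, cos(θ/2) ≈ -0.867276, sin(θ/2) ≈ 0.497828.
With a = amp(|0⟩) = 0 and b = amp(|1⟩) = 1:
new amp(|0⟩) = (-0.867276 - 0.497828i)·a = 0
new amp(|1⟩) = (-0.867276 + 0.497828i)·b = (-0.8673 + 0.4978i)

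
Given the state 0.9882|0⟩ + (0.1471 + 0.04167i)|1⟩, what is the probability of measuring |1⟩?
0.02337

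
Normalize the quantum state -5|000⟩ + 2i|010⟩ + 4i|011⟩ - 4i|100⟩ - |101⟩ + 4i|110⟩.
-0.5661|000⟩ + 0.2265i|010⟩ + 0.4529i|011⟩ - 0.4529i|100⟩ - 0.1132|101⟩ + 0.4529i|110⟩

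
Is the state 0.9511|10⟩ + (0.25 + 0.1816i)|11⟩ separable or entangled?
Separable

Writing the state as a|00⟩ + b|01⟩ + c|10⟩ + d|11⟩, it is a product state iff ad − bc = 0.
Here (a, b, c, d) = (0, 0, 0.9511, (0.25 + 0.1816i)): ad − bc = (0)(0.25 + 0.1816i) − (0)(0.9511) = 0, so the state is separable.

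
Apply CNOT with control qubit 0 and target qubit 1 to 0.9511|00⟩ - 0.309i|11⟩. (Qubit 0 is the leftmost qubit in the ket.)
0.9511|00⟩ - 0.309i|10⟩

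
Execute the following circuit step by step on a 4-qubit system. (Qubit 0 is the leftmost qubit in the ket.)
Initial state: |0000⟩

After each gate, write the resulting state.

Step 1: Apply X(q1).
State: |0100⟩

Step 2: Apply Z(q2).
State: |0100⟩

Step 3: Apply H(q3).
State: 1/√2|0100⟩ + 1/√2|0101⟩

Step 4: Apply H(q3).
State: |0100⟩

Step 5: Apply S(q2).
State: |0100⟩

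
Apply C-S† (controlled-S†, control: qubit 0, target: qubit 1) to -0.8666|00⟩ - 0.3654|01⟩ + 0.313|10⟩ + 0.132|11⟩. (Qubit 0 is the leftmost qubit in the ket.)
-0.8666|00⟩ - 0.3654|01⟩ + 0.313|10⟩ - 0.132i|11⟩

C-S† leaves the control-|0⟩ kets |00⟩, |01⟩ unchanged and applies S† to qubit 1 on the control-|1⟩ pair (|10⟩, |11⟩).
S† = [[1, 0], [0, -i]].
With a = amp(|10⟩) = 0.313 and b = amp(|11⟩) = 0.132:
new amp(|10⟩) = (1)·a = 0.313
new amp(|11⟩) = (-i)·b = -0.132i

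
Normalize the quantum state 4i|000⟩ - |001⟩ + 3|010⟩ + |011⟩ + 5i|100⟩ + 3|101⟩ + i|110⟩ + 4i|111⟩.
0.4529i|000⟩ - 0.1132|001⟩ + 0.3397|010⟩ + 0.1132|011⟩ + 0.5661i|100⟩ + 0.3397|101⟩ + 0.1132i|110⟩ + 0.4529i|111⟩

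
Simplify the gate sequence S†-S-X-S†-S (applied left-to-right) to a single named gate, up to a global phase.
X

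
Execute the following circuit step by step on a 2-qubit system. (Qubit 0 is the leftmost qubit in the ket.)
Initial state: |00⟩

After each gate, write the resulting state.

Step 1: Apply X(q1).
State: |01⟩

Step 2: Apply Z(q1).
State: -|01⟩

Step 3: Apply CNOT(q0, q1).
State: -|01⟩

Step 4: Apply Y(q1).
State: i|00⟩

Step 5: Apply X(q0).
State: i|10⟩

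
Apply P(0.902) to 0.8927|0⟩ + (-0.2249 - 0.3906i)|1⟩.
0.8927|0⟩ + (0.167 - 0.4186i)|1⟩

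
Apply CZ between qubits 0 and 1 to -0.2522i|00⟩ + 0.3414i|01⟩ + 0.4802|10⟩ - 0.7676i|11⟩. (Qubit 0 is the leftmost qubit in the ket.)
-0.2522i|00⟩ + 0.3414i|01⟩ + 0.4802|10⟩ + 0.7676i|11⟩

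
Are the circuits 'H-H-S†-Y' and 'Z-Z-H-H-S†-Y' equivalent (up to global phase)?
Yes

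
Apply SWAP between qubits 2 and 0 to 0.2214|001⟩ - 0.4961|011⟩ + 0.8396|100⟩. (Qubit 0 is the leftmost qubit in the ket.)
0.8396|001⟩ + 0.2214|100⟩ - 0.4961|110⟩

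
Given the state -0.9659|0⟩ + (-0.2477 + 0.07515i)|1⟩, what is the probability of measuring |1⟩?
0.067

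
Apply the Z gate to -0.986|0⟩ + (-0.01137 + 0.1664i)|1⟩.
-0.986|0⟩ + (0.01137 - 0.1664i)|1⟩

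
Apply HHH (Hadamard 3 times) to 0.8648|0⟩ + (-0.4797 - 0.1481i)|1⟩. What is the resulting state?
(0.2723 - 0.1047i)|0⟩ + (0.9507 + 0.1047i)|1⟩

H² = I, so H^3 = H: a single Hadamard. With (a, b) = (0.8648, (-0.4797 - 0.1481i)), H gives ((a + b)/√2, (a − b)/√2) = ((0.2723 - 0.1047i), (0.9507 + 0.1047i)).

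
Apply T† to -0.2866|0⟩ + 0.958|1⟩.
-0.2866|0⟩ + (0.6774 - 0.6774i)|1⟩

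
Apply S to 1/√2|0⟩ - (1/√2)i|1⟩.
1/√2|0⟩ + 1/√2|1⟩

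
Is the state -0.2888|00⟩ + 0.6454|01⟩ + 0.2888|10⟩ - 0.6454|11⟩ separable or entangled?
Separable

Writing the state as a|00⟩ + b|01⟩ + c|10⟩ + d|11⟩, it is a product state iff ad − bc = 0.
Here (a, b, c, d) = (-0.2888, 0.6454, 0.2888, -0.6454): ad − bc = (-0.2888)(-0.6454) − (0.6454)(0.2888) = 0, so the state is separable.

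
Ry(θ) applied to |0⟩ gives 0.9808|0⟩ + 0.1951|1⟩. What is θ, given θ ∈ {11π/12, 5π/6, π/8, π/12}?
π/8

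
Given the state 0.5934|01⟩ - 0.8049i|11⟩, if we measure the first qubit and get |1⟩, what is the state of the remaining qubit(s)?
-i|1⟩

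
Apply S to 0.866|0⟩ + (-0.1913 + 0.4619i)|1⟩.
0.866|0⟩ + (-0.4619 - 0.1913i)|1⟩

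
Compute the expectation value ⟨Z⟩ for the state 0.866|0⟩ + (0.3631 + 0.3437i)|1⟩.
0.5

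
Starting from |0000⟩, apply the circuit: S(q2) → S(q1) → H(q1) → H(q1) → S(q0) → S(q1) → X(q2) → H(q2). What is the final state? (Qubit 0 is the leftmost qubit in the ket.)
1/√2|0000⟩ - 1/√2|0010⟩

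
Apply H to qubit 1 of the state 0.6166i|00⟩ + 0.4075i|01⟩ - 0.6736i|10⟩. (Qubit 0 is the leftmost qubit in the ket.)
0.7241i|00⟩ + 0.1479i|01⟩ - 0.4763i|10⟩ - 0.4763i|11⟩

H on qubit 1 mixes each pair of kets that differ only in qubit 1: amplitudes (a, b) of (|…0…⟩, |…1…⟩) become ((a + b)/√2, (a − b)/√2). Kets absent from the input have amplitude 0.
(|00⟩, |01⟩): (a, b) = (0.6166i, 0.4075i) → (0.7241i, 0.1479i)
(|10⟩, |11⟩): (a, b) = (-0.6736i, 0) → (-0.4763i, -0.4763i)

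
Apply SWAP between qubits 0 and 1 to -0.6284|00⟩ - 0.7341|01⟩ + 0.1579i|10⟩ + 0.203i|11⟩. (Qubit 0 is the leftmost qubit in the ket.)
-0.6284|00⟩ + 0.1579i|01⟩ - 0.7341|10⟩ + 0.203i|11⟩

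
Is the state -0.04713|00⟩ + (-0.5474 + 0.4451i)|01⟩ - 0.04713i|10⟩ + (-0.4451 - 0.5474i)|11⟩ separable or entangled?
Separable

Writing the state as a|00⟩ + b|01⟩ + c|10⟩ + d|11⟩, it is a product state iff ad − bc = 0.
Here (a, b, c, d) = (-0.04713, (-0.5474 + 0.4451i), -0.04713i, (-0.4451 - 0.5474i)): ad − bc = (-0.04713)(-0.4451 - 0.5474i) − (-0.5474 + 0.4451i)(-0.04713i) = 0, so the state is separable.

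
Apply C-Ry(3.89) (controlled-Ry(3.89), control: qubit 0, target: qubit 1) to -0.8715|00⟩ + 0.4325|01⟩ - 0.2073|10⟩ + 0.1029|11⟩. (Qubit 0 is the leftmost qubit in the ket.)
-0.8715|00⟩ + 0.4325|01⟩ - 0.02|10⟩ - 0.2306|11⟩

C-Ry(3.89) leaves the control-|0⟩ kets |00⟩, |01⟩ unchanged and applies Ry(3.89) to qubit 1 on the control-|1⟩ pair (|10⟩, |11⟩).
Ry(3.89) = [[cos(θ/2), −sin(θ/2)], [sin(θ/2), cos(θ/2)]]; θ = 3.89, cos(θ/2) ≈ -0.365531, sin(θ/2) ≈ 0.930799.
With a = amp(|10⟩) = -0.2073 and b = amp(|11⟩) = 0.1029:
new amp(|10⟩) = (-0.365531)·a + (-0.930799)·b = -0.02
new amp(|11⟩) = (0.930799)·a + (-0.365531)·b = -0.2306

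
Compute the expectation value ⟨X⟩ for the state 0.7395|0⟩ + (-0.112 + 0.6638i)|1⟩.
-0.1656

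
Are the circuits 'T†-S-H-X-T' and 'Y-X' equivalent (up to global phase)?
No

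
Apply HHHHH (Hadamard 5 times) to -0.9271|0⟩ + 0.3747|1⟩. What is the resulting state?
-0.3906|0⟩ - 0.9205|1⟩

H² = I, so H^5 = H: a single Hadamard. With (a, b) = (-0.9271, 0.3747), H gives ((a + b)/√2, (a − b)/√2) = (-0.3906, -0.9205).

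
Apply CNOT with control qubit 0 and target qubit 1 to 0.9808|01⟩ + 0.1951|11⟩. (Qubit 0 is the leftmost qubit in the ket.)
0.9808|01⟩ + 0.1951|10⟩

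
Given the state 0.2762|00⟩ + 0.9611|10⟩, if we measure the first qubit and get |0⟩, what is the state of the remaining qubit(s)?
|0⟩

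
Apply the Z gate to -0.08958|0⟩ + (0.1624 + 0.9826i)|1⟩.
-0.08958|0⟩ + (-0.1624 - 0.9826i)|1⟩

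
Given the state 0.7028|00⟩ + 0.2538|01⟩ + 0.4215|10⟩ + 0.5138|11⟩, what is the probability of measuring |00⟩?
0.4939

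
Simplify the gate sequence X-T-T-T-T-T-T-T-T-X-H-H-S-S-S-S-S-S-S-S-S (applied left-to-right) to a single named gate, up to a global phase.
S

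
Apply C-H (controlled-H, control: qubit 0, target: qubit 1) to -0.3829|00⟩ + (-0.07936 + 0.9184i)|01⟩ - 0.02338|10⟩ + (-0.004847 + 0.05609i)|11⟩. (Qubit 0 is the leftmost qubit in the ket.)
-0.3829|00⟩ + (-0.07936 + 0.9184i)|01⟩ + (-0.01996 + 0.03966i)|10⟩ + (-0.0131 - 0.03966i)|11⟩

C-H leaves the control-|0⟩ kets |00⟩, |01⟩ unchanged and applies H to qubit 1 on the control-|1⟩ pair (|10⟩, |11⟩).
H = [[1/√2, 1/√2], [1/√2, -1/√2]].
With a = amp(|10⟩) = -0.02338 and b = amp(|11⟩) = (-0.004847 + 0.05609i):
new amp(|10⟩) = (1/√2)·a + (1/√2)·b = (-0.01996 + 0.03966i)
new amp(|11⟩) = (1/√2)·a + (-1/√2)·b = (-0.0131 - 0.03966i)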